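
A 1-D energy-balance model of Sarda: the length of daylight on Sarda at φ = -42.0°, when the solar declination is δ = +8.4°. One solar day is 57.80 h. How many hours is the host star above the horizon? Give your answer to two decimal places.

cos H₀ = −tan φ · tan δ = −tan(-42.0°) × tan(+8.400°) = 0.1330, so H₀ = 1.4374 rad = 82.36°.
Daylight = 2H₀/(2π) × 57.80 h = (1.4374/π) × 57.80 = 26.45 h.

26.45 h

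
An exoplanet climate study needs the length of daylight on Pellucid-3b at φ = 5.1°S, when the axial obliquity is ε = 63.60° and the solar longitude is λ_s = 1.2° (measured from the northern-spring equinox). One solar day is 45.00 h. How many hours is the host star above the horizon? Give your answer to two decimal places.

Solar declination: sin δ = sin ε · sin λ_s = sin 63.60° × sin 1.2° = 0.01876, so δ = +1.075°.
cos H₀ = −tan φ · tan δ = −tan(-5.1°) × tan(+1.075°) = 0.0017, so H₀ = 1.5691 rad = 89.90°.
Daylight = 2H₀/(2π) × 45.00 h = (1.5691/π) × 45.00 = 22.48 h.

22.48 h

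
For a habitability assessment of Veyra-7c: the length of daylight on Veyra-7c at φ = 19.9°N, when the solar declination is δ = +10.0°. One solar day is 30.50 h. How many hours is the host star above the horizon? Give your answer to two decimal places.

cos H₀ = −tan φ · tan δ = −tan(+19.9°) × tan(+10.000°) = -0.0638, so H₀ = 1.6347 rad = 93.66°.
Daylight = 2H₀/(2π) × 30.50 h = (1.6347/π) × 30.50 = 15.87 h.

15.87 h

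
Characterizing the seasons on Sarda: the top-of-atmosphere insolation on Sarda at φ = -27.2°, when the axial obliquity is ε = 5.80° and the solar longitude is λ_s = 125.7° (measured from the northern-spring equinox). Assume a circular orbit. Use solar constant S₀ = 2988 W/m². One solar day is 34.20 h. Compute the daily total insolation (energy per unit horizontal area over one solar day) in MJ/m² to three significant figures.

Solar declination: sin δ = sin ε · sin λ_s = sin 5.80° × sin 125.7° = 0.08207, so δ = +4.707°.
cos H₀ = −tan(-27.2°) tan(+4.707°) = 0.0423, H₀ = 1.5285 rad.
Bracket: H₀ sin φ sin δ + cos φ cos δ sin H₀ = 1.5285×-0.45710×0.08207 + 0.88942×0.99663×0.99910 = -0.057340 + 0.885625 = 0.828285.
Q̄ = (S₀/π) × [bracket] = (2988/π) × 0.828285 = 787.79 W/m².
Daily total = Q̄ × 34.20 h × 3600 s/h = 787.79 × 34.20 × 3600 / 10⁶ = 96.99 MJ/m².

97.0 MJ/m²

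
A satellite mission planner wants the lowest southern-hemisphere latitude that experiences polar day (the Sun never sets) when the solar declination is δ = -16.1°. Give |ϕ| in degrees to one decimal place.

|ϕ| = 73.9°

Polar day requires cos h₀ = −tan ϕ tan δ ≤ −1, i.e. tan ϕ tan δ ≥ 1.
The boundary is |tan ϕ| · |tan δ| = 1, so |ϕ| = 90° − |δ| = 90° − 16.1° = 73.9° in the southern hemisphere.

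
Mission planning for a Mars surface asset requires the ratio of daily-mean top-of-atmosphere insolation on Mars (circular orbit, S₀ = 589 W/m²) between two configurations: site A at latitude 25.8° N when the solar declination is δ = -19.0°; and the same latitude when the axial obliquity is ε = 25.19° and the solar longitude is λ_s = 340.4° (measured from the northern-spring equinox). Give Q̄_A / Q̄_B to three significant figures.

— Configuration A (φ=+25.8°):
cos H₀ = −tan(+25.8°) tan(-19.000°) = 0.1665, H₀ = 1.4036 rad.
Bracket: H₀ sin φ sin δ + cos φ cos δ sin H₀ = 1.4036×0.43523×-0.32557 + 0.90032×0.94552×0.98605 = -0.198887 + 0.839395 = 0.640508.
Q̄ = (S₀/π) × [bracket] = (589/π) × 0.640508 = 120.09 W/m².
— Configuration B (φ=+25.8°):
Solar declination: sin δ = sin ε · sin λ_s = sin 25.19° × sin 340.4° = -0.14278, so δ = -8.208°.
cos H₀ = −tan(+25.8°) tan(-8.208°) = 0.0697, H₀ = 1.5010 rad.
Bracket: H₀ sin φ sin δ + cos φ cos δ sin H₀ = 1.5010×0.43523×-0.14278 + 0.90032×0.98976×0.99757 = -0.093275 + 0.888935 = 0.795660.
Q̄ = (S₀/π) × [bracket] = (589/π) × 0.795660 = 149.17 W/m².
Ratio Q̄_A / Q̄_B = 120.09 / 149.17 = 0.8051.

Q̄_A / Q̄_B ≈ 0.805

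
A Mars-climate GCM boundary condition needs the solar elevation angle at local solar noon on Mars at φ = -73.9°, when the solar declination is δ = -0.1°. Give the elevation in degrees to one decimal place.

At local noon the hour angle is zero, so the zenith angle equals |φ − δ| = |-73.9° − (-0.100°)| = 73.800°.
Elevation = 90° − 73.800° = 16.2°.

16.2°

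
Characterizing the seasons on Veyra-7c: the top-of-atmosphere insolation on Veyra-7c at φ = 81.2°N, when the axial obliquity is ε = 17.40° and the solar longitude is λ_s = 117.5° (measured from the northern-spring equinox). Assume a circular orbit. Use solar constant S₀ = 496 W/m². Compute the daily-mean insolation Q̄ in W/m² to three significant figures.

Q̄ ≈ 130 W/m²

Solar declination: sin δ = sin ε · sin λ_s = sin 17.40° × sin 117.5° = 0.26525, so δ = +15.382°.
cos H₀ = −tan(+81.2°) tan(+15.382°) = -1.7771 ≤ −1 ⇒ polar day, H₀ = π.
Bracket: H₀ sin φ sin δ + cos φ cos δ sin H₀ = 3.1416×0.98823×0.26525 + 0.15299×0.96418×0.00000 = 0.823501 + 0.000000 = 0.823501.
Q̄ = (S₀/π) × [bracket] = (496/π) × 0.823501 = 130.0 W/m².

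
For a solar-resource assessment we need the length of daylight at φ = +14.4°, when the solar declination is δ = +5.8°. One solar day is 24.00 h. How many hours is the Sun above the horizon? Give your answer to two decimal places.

12.20 h

cos H₀ = −tan φ · tan δ = −tan(+14.4°) × tan(+5.800°) = -0.0261, so H₀ = 1.5969 rad = 91.49°.
Daylight = 2H₀/(2π) × 24.00 h = (1.5969/π) × 24.00 = 12.20 h.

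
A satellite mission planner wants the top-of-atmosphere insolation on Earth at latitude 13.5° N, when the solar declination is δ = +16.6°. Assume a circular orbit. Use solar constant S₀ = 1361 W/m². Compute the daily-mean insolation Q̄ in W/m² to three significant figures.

Q̄ ≈ 450 W/m²

cos H₀ = −tan(+13.5°) tan(+16.600°) = -0.0716, H₀ = 1.6424 rad.
Bracket: H₀ sin φ sin δ + cos φ cos δ sin H₀ = 1.6424×0.23345×0.28569 + 0.97237×0.95832×0.99744 = 0.109539 + 0.929456 = 1.038995.
Q̄ = (S₀/π) × [bracket] = (1361/π) × 1.038995 = 450.1 W/m².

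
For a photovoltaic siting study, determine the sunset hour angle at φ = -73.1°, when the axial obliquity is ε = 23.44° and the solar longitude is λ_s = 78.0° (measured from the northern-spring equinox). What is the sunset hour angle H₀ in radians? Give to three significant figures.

Solar declination: sin δ = sin ε · sin λ_s = sin 23.44° × sin 78.0° = 0.38910, so δ = +22.898°.
cos H₀ = −tan φ · tan δ = 1.3902 ≥ 1, so the Sun never rises (polar night) and H₀ = 0.

H₀ = 0.00 rad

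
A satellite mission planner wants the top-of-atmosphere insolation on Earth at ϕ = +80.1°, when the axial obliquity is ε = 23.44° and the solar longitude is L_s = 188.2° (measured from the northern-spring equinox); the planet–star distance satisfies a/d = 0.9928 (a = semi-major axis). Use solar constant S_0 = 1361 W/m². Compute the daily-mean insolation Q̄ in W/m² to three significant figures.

Solar declination: sin δ = sin ε · sin L_s = sin 23.44° × sin 188.2° = -0.05674, so δ = -3.252°.
cos h₀ = −tan(+80.1°) tan(-3.252°) = 0.3256, h₀ = 1.2391 rad.
Bracket: h₀ sin ϕ sin δ + cos ϕ cos δ sin h₀ = 1.2391×0.98511×-0.05674 + 0.17193×0.99839×0.94550 = -0.069260 + 0.162298 = 0.093038.
Inverse-square distance factor (a/d)² = 0.9928² = 0.985652.
Q̄ = (S_0/π) × 0.985652 × [bracket] = (1361/π) × 0.985652 × 0.093038 = 39.73 W/m².

Q̄ ≈ 39.7 W/m²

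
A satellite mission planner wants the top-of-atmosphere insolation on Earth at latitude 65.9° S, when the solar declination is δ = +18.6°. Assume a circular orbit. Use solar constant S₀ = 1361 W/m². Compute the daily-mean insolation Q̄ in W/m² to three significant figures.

cos H₀ = −tan(-65.9°) tan(+18.600°) = 0.7523, H₀ = 0.7192 rad.
Bracket: H₀ sin φ sin δ + cos φ cos δ sin H₀ = 0.7192×-0.91283×0.31896 + 0.40833×0.94777×0.65878 = -0.209400 + 0.254950 = 0.045550.
Q̄ = (S₀/π) × [bracket] = (1361/π) × 0.045550 = 19.73 W/m².

Q̄ ≈ 19.7 W/m²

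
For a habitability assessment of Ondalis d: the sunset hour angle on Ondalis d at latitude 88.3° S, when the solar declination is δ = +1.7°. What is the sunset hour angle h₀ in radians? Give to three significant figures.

cos h₀ = −tan ϕ · tan δ = 1.0000 ≥ 1, so the host star never rises (polar night) and h₀ = 0.

h₀ = 0.00 rad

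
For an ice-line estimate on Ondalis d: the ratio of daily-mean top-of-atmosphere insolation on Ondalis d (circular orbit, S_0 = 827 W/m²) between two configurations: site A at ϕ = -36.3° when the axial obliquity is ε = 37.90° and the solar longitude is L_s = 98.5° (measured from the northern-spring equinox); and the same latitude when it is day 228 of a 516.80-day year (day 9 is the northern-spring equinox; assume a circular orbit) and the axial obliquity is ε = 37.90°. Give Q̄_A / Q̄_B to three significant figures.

Q̄_A / Q̄_B ≈ 0.339

— Configuration A (ϕ=-36.3°):
Solar declination: sin δ = sin ε · sin L_s = sin 37.90° × sin 98.5° = 0.60754, so δ = +37.412°.
cos h₀ = −tan(-36.3°) tan(+37.412°) = 0.5619, h₀ = 0.9742 rad.
Bracket: h₀ sin ϕ sin δ + cos ϕ cos δ sin h₀ = 0.9742×-0.59201×0.60754 + 0.80593×0.79429×0.82723 = -0.350390 + 0.529545 = 0.179155.
Q̄ = (S_0/π) × [bracket] = (827/π) × 0.179155 = 47.161 W/m².
— Configuration B (ϕ=-36.3°):
Solar longitude: L_s = 360° × (228 − 9)/516.80 = 152.554°.
sin δ = sin 37.90° × sin 152.554° = 0.28313, so δ = +16.447°.
cos h₀ = −tan(-36.3°) tan(+16.447°) = 0.2169, h₀ = 1.3522 rad.
Bracket: h₀ sin ϕ sin δ + cos ϕ cos δ sin h₀ = 1.3522×-0.59201×0.28313 + 0.80593×0.95908×0.97620 = -0.226650 + 0.754555 = 0.527905.
Q̄ = (S_0/π) × [bracket] = (827/π) × 0.527905 = 138.97 W/m².
Ratio Q̄_A / Q̄_B = 47.161 / 138.97 = 0.3394.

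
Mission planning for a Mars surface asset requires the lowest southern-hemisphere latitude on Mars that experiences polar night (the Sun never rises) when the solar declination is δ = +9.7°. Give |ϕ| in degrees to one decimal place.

|ϕ| = 80.3°

Polar night requires cos h₀ = −tan ϕ tan δ ≥ 1, i.e. tan ϕ tan δ ≤ −1.
The boundary is |tan ϕ| · |tan δ| = 1, so |ϕ| = 90° − |δ| = 90° − 9.7° = 80.3° in the southern hemisphere.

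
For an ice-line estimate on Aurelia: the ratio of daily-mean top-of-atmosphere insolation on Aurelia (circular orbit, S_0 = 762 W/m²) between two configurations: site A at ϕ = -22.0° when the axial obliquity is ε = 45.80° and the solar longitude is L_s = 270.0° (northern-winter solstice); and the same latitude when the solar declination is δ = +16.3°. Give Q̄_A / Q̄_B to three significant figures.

— Configuration A (ϕ=-22.0°):
Solar declination: sin δ = sin ε · sin L_s = sin 45.80° × sin 270.0° = -0.71691, so δ = -45.800°.
cos h₀ = −tan(-22.0°) tan(-45.800°) = -0.4155, h₀ = 1.9993 rad.
Bracket: h₀ sin ϕ sin δ + cos ϕ cos δ sin h₀ = 1.9993×-0.37461×-0.71691 + 0.92718×0.69717×0.90961 = 0.536935 + 0.587974 = 1.124909.
Q̄ = (S_0/π) × [bracket] = (762/π) × 1.124909 = 272.85 W/m².
— Configuration B (ϕ=-22.0°):
cos h₀ = −tan(-22.0°) tan(+16.300°) = 0.1181, h₀ = 1.4524 rad.
Bracket: h₀ sin ϕ sin δ + cos ϕ cos δ sin h₀ = 1.4524×-0.37461×0.28067 + 0.92718×0.95981×0.99300 = -0.152708 + 0.883687 = 0.730979.
Q̄ = (S_0/π) × [bracket] = (762/π) × 0.730979 = 177.30 W/m².
Ratio Q̄_A / Q̄_B = 272.85 / 177.30 = 1.539.

Q̄_A / Q̄_B ≈ 1.54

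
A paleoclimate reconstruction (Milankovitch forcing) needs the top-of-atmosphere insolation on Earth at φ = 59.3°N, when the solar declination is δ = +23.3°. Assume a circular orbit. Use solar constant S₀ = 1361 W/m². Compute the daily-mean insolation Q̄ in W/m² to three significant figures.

cos H₀ = −tan(+59.3°) tan(+23.300°) = -0.7253, H₀ = 2.3823 rad.
Bracket: H₀ sin φ sin δ + cos φ cos δ sin H₀ = 2.3823×0.85985×0.39555 + 0.51054×0.91845×0.68840 = 0.810253 + 0.322795 = 1.133048.
Q̄ = (S₀/π) × [bracket] = (1361/π) × 1.133048 = 490.9 W/m².

Q̄ ≈ 491 W/m²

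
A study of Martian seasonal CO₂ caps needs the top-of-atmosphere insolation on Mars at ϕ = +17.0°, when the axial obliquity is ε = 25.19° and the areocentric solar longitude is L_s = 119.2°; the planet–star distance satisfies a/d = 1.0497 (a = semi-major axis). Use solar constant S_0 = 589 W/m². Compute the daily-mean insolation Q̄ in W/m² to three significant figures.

sin δ = sin 25.19° × sin 119.2° = 0.37153, so δ = +21.810°.
cos h₀ = −tan(+17.0°) tan(+21.810°) = -0.1223, h₀ = 1.6935 rad.
Bracket: h₀ sin ϕ sin δ + cos ϕ cos δ sin h₀ = 1.6935×0.29237×0.37153 + 0.95630×0.92842×0.99249 = 0.183955 + 0.881180 = 1.065135.
Inverse-square distance factor (a/d)² = 1.0497² = 1.101870.
Q̄ = (S_0/π) × 1.101870 × [bracket] = (589/π) × 1.101870 × 1.065135 = 220.0 W/m².

Q̄ ≈ 220 W/m²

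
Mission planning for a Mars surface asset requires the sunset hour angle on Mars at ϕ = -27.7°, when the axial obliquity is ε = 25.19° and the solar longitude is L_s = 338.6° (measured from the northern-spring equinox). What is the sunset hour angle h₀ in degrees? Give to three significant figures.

Solar declination: sin δ = sin ε · sin L_s = sin 25.19° × sin 338.6° = -0.15530, so δ = -8.934°.
cos h₀ = −tan ϕ · tan δ = −tan(-27.7°) × tan(-8.934°) = -0.0825, so h₀ = 1.6534 rad = 94.73°.

h₀ = 94.7°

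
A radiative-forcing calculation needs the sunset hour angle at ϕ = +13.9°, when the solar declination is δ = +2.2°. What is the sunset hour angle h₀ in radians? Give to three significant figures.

h₀ = 1.58 rad

cos h₀ = −tan ϕ · tan δ = −tan(+13.9°) × tan(+2.200°) = -0.0095, so h₀ = 1.5803 rad = 90.54°.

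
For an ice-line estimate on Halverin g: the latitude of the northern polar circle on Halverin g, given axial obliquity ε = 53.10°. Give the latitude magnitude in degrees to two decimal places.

The polar circle is the lowest latitude that experiences at least one full rotation of continuous daylight at the northern-summer solstice; it lies at |ϕ| = 90° − ε = 90° − 53.10° = 36.90°.

36.90°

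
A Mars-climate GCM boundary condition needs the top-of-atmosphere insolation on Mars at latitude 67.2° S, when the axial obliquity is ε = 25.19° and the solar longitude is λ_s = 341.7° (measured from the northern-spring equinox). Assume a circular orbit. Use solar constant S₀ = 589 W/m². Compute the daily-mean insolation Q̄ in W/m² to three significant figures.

Q̄ ≈ 112 W/m²

Solar declination: sin δ = sin ε · sin λ_s = sin 25.19° × sin 341.7° = -0.13364, so δ = -7.680°.
cos H₀ = −tan(-67.2°) tan(-7.680°) = -0.3208, H₀ = 1.8974 rad.
Bracket: H₀ sin φ sin δ + cos φ cos δ sin H₀ = 1.8974×-0.92186×-0.13364 + 0.38752×0.99103×0.94715 = 0.233755 + 0.363747 = 0.597502.
Q̄ = (S₀/π) × [bracket] = (589/π) × 0.597502 = 112.0 W/m².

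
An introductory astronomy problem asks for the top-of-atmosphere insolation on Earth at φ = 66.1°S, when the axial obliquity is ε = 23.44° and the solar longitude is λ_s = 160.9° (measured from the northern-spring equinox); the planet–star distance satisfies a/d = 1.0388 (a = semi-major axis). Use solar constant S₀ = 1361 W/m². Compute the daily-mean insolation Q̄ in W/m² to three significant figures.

Q̄ ≈ 109 W/m²

Solar declination: sin δ = sin ε · sin λ_s = sin 23.44° × sin 160.9° = 0.13016, so δ = +7.479°.
cos H₀ = −tan(-66.1°) tan(+7.479°) = 0.2963, H₀ = 1.2700 rad.
Bracket: H₀ sin φ sin δ + cos φ cos δ sin H₀ = 1.2700×-0.91425×0.13016 + 0.40514×0.99149×0.95511 = -0.151128 + 0.383660 = 0.232532.
Inverse-square distance factor (a/d)² = 1.0388² = 1.079105.
Q̄ = (S₀/π) × 1.079105 × [bracket] = (1361/π) × 1.079105 × 0.232532 = 108.7 W/m².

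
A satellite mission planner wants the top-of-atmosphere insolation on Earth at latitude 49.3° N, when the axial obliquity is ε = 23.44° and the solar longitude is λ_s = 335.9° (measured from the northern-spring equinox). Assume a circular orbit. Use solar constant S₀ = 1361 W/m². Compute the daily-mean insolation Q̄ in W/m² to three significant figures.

Q̄ ≈ 200 W/m²

Solar declination: sin δ = sin ε · sin λ_s = sin 23.44° × sin 335.9° = -0.16243, so δ = -9.348°.
cos H₀ = −tan(+49.3°) tan(-9.348°) = 0.1914, H₀ = 1.3782 rad.
Bracket: H₀ sin φ sin δ + cos φ cos δ sin H₀ = 1.3782×0.75813×-0.16243 + 0.65210×0.98672×0.98152 = -0.169716 + 0.631549 = 0.461833.
Q̄ = (S₀/π) × [bracket] = (1361/π) × 0.461833 = 200.1 W/m².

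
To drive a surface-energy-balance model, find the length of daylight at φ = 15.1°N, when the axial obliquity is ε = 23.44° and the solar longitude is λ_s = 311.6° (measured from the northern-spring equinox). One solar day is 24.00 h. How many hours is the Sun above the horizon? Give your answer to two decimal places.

11.36 h

Solar declination: sin δ = sin ε · sin λ_s = sin 23.44° × sin 311.6° = -0.29747, so δ = -17.305°.
cos H₀ = −tan φ · tan δ = −tan(+15.1°) × tan(-17.305°) = 0.0841, so H₀ = 1.4866 rad = 85.18°.
Daylight = 2H₀/(2π) × 24.00 h = (1.4866/π) × 24.00 = 11.36 h.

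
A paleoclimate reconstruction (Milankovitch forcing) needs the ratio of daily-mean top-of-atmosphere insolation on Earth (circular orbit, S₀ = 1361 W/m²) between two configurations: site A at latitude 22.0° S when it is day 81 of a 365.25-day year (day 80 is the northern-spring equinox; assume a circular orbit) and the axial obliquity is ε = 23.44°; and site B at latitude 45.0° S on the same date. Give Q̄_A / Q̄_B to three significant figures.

— Configuration A (φ=-22.0°):
Solar longitude: λ_s = 360° × (81 − 80)/365.25 = 0.986°.
sin δ = sin 23.44° × sin 0.986° = 0.00684, so δ = +0.392°.
cos H₀ = −tan(-22.0°) tan(+0.392°) = 0.0028, H₀ = 1.5680 rad.
Bracket: H₀ sin φ sin δ + cos φ cos δ sin H₀ = 1.5680×-0.37461×0.00684 + 0.92718×0.99998×1.00000 = -0.004018 + 0.927161 = 0.923143.
Q̄ = (S₀/π) × [bracket] = (1361/π) × 0.923143 = 399.92 W/m².
— Configuration B (φ=-45.0°):
cos H₀ = −tan(-45.0°) tan(+0.392°) = 0.0068, H₀ = 1.5640 rad.
Bracket: H₀ sin φ sin δ + cos φ cos δ sin H₀ = 1.5640×-0.70711×0.00684 + 0.70711×0.99998×0.99998 = -0.007564 + 0.707082 = 0.699518.
Q̄ = (S₀/π) × [bracket] = (1361/π) × 0.699518 = 303.05 W/m².
Ratio Q̄_A / Q̄_B = 399.92 / 303.05 = 1.320.

Q̄_A / Q̄_B ≈ 1.32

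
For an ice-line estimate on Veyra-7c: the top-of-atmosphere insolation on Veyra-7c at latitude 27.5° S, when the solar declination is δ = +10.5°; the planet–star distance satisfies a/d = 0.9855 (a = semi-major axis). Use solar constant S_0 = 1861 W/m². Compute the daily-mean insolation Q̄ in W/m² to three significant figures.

cos h₀ = −tan(-27.5°) tan(+10.500°) = 0.0965, h₀ = 1.4742 rad.
Bracket: h₀ sin ϕ sin δ + cos ϕ cos δ sin h₀ = 1.4742×-0.46175×0.18224 + 0.88701×0.98325×0.99533 = -0.124053 + 0.868080 = 0.744027.
Inverse-square distance factor (a/d)² = 0.9855² = 0.971210.
Q̄ = (S_0/π) × 0.971210 × [bracket] = (1861/π) × 0.971210 × 0.744027 = 428.1 W/m².

Q̄ ≈ 428 W/m²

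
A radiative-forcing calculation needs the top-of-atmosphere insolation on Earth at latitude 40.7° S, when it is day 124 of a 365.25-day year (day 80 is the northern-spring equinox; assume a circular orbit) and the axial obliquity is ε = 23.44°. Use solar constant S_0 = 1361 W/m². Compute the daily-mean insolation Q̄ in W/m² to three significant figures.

Q̄ ≈ 204 W/m²

Solar longitude: L_s = 360° × (124 − 80)/365.25 = 43.368°.
sin δ = sin 23.44° × sin 43.368° = 0.27315, so δ = +15.852°.
cos h₀ = −tan(-40.7°) tan(+15.852°) = 0.2442, h₀ = 1.3241 rad.
Bracket: h₀ sin ϕ sin δ + cos ϕ cos δ sin h₀ = 1.3241×-0.65210×0.27315 + 0.75813×0.96197×0.96972 = -0.235850 + 0.707215 = 0.471365.
Q̄ = (S_0/π) × [bracket] = (1361/π) × 0.471365 = 204.2 W/m².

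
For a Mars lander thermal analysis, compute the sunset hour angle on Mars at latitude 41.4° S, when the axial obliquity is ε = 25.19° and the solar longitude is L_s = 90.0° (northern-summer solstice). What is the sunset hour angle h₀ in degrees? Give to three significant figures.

h₀ = 65.5°

Solar declination: sin δ = sin ε · sin L_s = sin 25.19° × sin 90.0° = 0.42562, so δ = +25.190°.
cos h₀ = −tan ϕ · tan δ = −tan(-41.4°) × tan(+25.190°) = 0.4147, so h₀ = 1.1432 rad = 65.50°.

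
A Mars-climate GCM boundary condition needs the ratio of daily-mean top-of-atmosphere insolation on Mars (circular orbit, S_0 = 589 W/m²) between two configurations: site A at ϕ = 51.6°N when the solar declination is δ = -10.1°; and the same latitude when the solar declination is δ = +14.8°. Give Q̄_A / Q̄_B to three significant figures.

Q̄_A / Q̄_B ≈ 0.433

— Configuration A (ϕ=+51.6°):
cos h₀ = −tan(+51.6°) tan(-10.100°) = 0.2247, h₀ = 1.3441 rad.
Bracket: h₀ sin ϕ sin δ + cos ϕ cos δ sin h₀ = 1.3441×0.78369×-0.17537 + 0.62115×0.98450×0.97442 = -0.184727 + 0.595879 = 0.411152.
Q̄ = (S_0/π) × [bracket] = (589/π) × 0.411152 = 77.085 W/m².
— Configuration B (ϕ=+51.6°):
cos h₀ = −tan(+51.6°) tan(+14.800°) = -0.3334, h₀ = 1.9107 rad.
Bracket: h₀ sin ϕ sin δ + cos ϕ cos δ sin h₀ = 1.9107×0.78369×0.25545 + 0.62115×0.96682×0.94280 = 0.382510 + 0.566189 = 0.948699.
Q̄ = (S_0/π) × [bracket] = (589/π) × 0.948699 = 177.87 W/m².
Ratio Q̄_A / Q̄_B = 77.085 / 177.87 = 0.4334.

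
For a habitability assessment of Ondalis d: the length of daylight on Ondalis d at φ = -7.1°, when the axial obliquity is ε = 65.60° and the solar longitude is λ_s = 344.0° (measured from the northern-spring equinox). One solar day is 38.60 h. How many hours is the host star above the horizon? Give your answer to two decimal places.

19.70 h

Solar declination: sin δ = sin ε · sin λ_s = sin 65.60° × sin 344.0° = -0.25102, so δ = -14.538°.
cos H₀ = −tan φ · tan δ = −tan(-7.1°) × tan(-14.538°) = -0.0323, so H₀ = 1.6031 rad = 91.85°.
Daylight = 2H₀/(2π) × 38.60 h = (1.6031/π) × 38.60 = 19.70 h.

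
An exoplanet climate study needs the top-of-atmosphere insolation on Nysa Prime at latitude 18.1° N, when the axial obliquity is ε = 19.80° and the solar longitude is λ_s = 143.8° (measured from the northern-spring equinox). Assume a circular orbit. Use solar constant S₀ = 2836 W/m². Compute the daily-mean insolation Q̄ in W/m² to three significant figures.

Solar declination: sin δ = sin ε · sin λ_s = sin 19.80° × sin 143.8° = 0.20006, so δ = +11.540°.
cos H₀ = −tan(+18.1°) tan(+11.540°) = -0.0667, H₀ = 1.6376 rad.
Bracket: H₀ sin φ sin δ + cos φ cos δ sin H₀ = 1.6376×0.31068×0.20006 + 0.95052×0.97978×0.99777 = 0.101784 + 0.929224 = 1.031008.
Q̄ = (S₀/π) × [bracket] = (2836/π) × 1.031008 = 930.7 W/m².

Q̄ ≈ 931 W/m²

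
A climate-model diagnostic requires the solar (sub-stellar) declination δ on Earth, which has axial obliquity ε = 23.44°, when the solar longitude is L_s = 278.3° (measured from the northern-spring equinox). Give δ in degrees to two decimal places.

sin δ = sin ε · sin L_s = sin 23.44° × sin 278.3° = -0.393622.
δ = arcsin(-0.393622) = -23.18°.

δ = -23.18°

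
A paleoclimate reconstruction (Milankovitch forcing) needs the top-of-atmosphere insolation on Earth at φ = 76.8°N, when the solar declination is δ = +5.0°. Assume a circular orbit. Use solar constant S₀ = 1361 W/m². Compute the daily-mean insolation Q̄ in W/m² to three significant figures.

Q̄ ≈ 163 W/m²

cos H₀ = −tan(+76.8°) tan(+5.000°) = -0.3730, H₀ = 1.9530 rad.
Bracket: H₀ sin φ sin δ + cos φ cos δ sin H₀ = 1.9530×0.97358×0.08716 + 0.22835×0.99619×0.92783 = 0.165726 + 0.211063 = 0.376789.
Q̄ = (S₀/π) × [bracket] = (1361/π) × 0.376789 = 163.2 W/m².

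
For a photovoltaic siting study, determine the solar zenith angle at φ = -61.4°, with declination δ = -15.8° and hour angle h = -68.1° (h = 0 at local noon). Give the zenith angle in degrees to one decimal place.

θ_z = 65.7°

cos θ_z = sin φ sin δ + cos φ cos δ cos h = 0.239057 + 0.171800 = 0.410857.
θ_z = arccos(0.410857) = 65.7°.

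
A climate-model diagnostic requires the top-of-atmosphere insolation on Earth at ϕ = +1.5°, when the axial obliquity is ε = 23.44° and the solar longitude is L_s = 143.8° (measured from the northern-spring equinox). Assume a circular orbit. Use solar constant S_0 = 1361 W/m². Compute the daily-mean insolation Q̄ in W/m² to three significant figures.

Solar declination: sin δ = sin ε · sin L_s = sin 23.44° × sin 143.8° = 0.23494, so δ = +13.588°.
cos h₀ = −tan(+1.5°) tan(+13.588°) = -0.0063, h₀ = 1.5771 rad.
Bracket: h₀ sin ϕ sin δ + cos ϕ cos δ sin h₀ = 1.5771×0.02618×0.23494 + 0.99966×0.97201×0.99998 = 0.009700 + 0.971660 = 0.981360.
Q̄ = (S_0/π) × [bracket] = (1361/π) × 0.981360 = 425.1 W/m².

Q̄ ≈ 425 W/m²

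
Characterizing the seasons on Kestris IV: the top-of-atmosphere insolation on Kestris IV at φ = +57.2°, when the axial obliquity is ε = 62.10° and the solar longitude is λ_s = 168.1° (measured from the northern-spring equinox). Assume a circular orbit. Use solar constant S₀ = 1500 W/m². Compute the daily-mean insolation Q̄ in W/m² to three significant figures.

Q̄ ≈ 380 W/m²

Solar declination: sin δ = sin ε · sin λ_s = sin 62.10° × sin 168.1° = 0.18224, so δ = +10.500°.
cos H₀ = −tan(+57.2°) tan(+10.500°) = -0.2876, H₀ = 1.8625 rad.
Bracket: H₀ sin φ sin δ + cos φ cos δ sin H₀ = 1.8625×0.84057×0.18224 + 0.54171×0.98325×0.95775 = 0.285308 + 0.510132 = 0.795440.
Q̄ = (S₀/π) × [bracket] = (1500/π) × 0.795440 = 379.8 W/m².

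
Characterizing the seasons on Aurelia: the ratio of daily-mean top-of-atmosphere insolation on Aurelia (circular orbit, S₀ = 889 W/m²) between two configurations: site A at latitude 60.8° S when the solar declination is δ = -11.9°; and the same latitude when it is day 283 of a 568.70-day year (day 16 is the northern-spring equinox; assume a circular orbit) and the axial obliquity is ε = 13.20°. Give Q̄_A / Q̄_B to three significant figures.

— Configuration A (φ=-60.8°):
cos H₀ = −tan(-60.8°) tan(-11.900°) = -0.3771, H₀ = 1.9574 rad.
Bracket: H₀ sin φ sin δ + cos φ cos δ sin H₀ = 1.9574×-0.87292×-0.20620 + 0.48786×0.97851×0.92619 = 0.352324 + 0.442141 = 0.794465.
Q̄ = (S₀/π) × [bracket] = (889/π) × 0.794465 = 224.82 W/m².
— Configuration B (φ=-60.8°):
Solar longitude: λ_s = 360° × (283 − 16)/568.70 = 169.017°.
sin δ = sin 13.20° × sin 169.017° = 0.04350, so δ = +2.493°.
cos H₀ = −tan(-60.8°) tan(+2.493°) = 0.0779, H₀ = 1.4928 rad.
Bracket: H₀ sin φ sin δ + cos φ cos δ sin H₀ = 1.4928×-0.87292×0.04350 + 0.48786×0.99905×0.99696 = -0.056685 + 0.485915 = 0.429230.
Q̄ = (S₀/π) × [bracket] = (889/π) × 0.429230 = 121.46 W/m².
Ratio Q̄_A / Q̄_B = 224.82 / 121.46 = 1.851.

Q̄_A / Q̄_B ≈ 1.85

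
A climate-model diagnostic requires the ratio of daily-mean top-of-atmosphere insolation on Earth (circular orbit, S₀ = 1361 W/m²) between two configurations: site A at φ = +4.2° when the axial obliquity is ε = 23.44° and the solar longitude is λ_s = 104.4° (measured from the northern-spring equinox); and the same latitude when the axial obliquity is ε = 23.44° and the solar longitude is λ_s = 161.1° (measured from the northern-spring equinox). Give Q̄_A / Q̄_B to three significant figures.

— Configuration A (φ=+4.2°):
Solar declination: sin δ = sin ε · sin λ_s = sin 23.44° × sin 104.4° = 0.38529, so δ = +22.662°.
cos H₀ = −tan(+4.2°) tan(+22.662°) = -0.0307, H₀ = 1.6015 rad.
Bracket: H₀ sin φ sin δ + cos φ cos δ sin H₀ = 1.6015×0.07324×0.38529 + 0.99731×0.92280×0.99953 = 0.045192 + 0.919885 = 0.965077.
Q̄ = (S₀/π) × [bracket] = (1361/π) × 0.965077 = 418.09 W/m².
— Configuration B (φ=+4.2°):
Solar declination: sin δ = sin ε · sin λ_s = sin 23.44° × sin 161.1° = 0.12885, so δ = +7.403°.
cos H₀ = −tan(+4.2°) tan(+7.403°) = -0.0095, H₀ = 1.5803 rad.
Bracket: H₀ sin φ sin δ + cos φ cos δ sin H₀ = 1.5803×0.07324×0.12885 + 0.99731×0.99166×0.99995 = 0.014913 + 0.988943 = 1.003856.
Q̄ = (S₀/π) × [bracket] = (1361/π) × 1.003856 = 434.89 W/m².
Ratio Q̄_A / Q̄_B = 418.09 / 434.89 = 0.9614.

Q̄_A / Q̄_B ≈ 0.961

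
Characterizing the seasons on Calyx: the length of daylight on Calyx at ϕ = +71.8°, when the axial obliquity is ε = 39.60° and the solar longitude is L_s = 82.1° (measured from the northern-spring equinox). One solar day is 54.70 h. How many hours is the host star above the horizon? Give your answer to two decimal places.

54.70 h

Solar declination: sin δ = sin ε · sin L_s = sin 39.60° × sin 82.1° = 0.63137, so δ = +39.152°.
Sunrise equation: cos h₀ = −tan ϕ · tan δ = -2.4763 ≤ −1, so the host star never sets (polar day) and h₀ = π.
Daylight = 2h₀/(2π) × 54.70 h = (3.1416/π) × 54.70 = 54.70 h.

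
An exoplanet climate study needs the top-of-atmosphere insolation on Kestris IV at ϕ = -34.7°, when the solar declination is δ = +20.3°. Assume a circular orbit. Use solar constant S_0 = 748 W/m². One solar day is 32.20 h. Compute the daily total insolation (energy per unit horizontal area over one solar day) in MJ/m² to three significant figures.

cos h₀ = −tan(-34.7°) tan(+20.300°) = 0.2561, h₀ = 1.3118 rad.
Bracket: h₀ sin ϕ sin δ + cos ϕ cos δ sin h₀ = 1.3118×-0.56928×0.34694 + 0.82214×0.93789×0.96664 = -0.259088 + 0.745354 = 0.486266.
Q̄ = (S_0/π) × [bracket] = (748/π) × 0.486266 = 115.78 W/m².
Daily total = Q̄ × 32.20 h × 3600 s/h = 115.78 × 32.20 × 3600 / 10⁶ = 13.42 MJ/m².

13.4 MJ/m²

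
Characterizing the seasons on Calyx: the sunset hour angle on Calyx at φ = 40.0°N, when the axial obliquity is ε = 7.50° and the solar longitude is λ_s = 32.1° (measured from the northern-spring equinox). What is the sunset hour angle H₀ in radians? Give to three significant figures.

Solar declination: sin δ = sin ε · sin λ_s = sin 7.50° × sin 32.1° = 0.06936, so δ = +3.977°.
cos H₀ = −tan φ · tan δ = −tan(+40.0°) × tan(+3.977°) = -0.0583, so H₀ = 1.6292 rad = 93.34°.

H₀ = 1.63 rad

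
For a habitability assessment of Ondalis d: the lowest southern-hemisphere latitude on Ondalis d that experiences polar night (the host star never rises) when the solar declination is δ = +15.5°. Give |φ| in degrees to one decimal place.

|φ| = 74.5°

Polar night requires cos H₀ = −tan φ tan δ ≥ 1, i.e. tan φ tan δ ≤ −1.
The boundary is |tan φ| · |tan δ| = 1, so |φ| = 90° − |δ| = 90° − 15.5° = 74.5° in the southern hemisphere.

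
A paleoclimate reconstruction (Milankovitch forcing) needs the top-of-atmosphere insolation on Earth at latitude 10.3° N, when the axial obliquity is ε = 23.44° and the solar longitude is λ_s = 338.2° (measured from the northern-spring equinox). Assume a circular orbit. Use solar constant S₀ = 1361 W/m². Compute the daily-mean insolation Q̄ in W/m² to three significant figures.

Solar declination: sin δ = sin ε · sin λ_s = sin 23.44° × sin 338.2° = -0.14773, so δ = -8.495°.
cos H₀ = −tan(+10.3°) tan(-8.495°) = 0.0271, H₀ = 1.5436 rad.
Bracket: H₀ sin φ sin δ + cos φ cos δ sin H₀ = 1.5436×0.17880×-0.14773 + 0.98389×0.98903×0.99963 = -0.040773 + 0.972737 = 0.931964.
Q̄ = (S₀/π) × [bracket] = (1361/π) × 0.931964 = 403.7 W/m².

Q̄ ≈ 404 W/m²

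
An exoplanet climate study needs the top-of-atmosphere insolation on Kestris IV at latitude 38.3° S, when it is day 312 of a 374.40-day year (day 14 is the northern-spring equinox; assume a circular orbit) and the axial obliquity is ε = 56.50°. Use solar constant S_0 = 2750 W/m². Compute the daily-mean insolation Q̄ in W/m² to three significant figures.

Q̄ ≈ 1.36e+03 W/m²

Solar longitude: L_s = 360° × (312 − 14)/374.40 = 286.538°.
sin δ = sin 56.50° × sin 286.538° = -0.79939, so δ = -53.072°.
cos h₀ = −tan(-38.3°) tan(-53.072°) = -1.0508 ≤ −1 ⇒ polar day, h₀ = π.
Bracket: h₀ sin ϕ sin δ + cos ϕ cos δ sin h₀ = 3.1416×-0.61978×-0.79939 + 0.78478×0.60082×0.00000 = 1.556493 + 0.000000 = 1.556493.
Q̄ = (S_0/π) × [bracket] = (2750/π) × 1.556493 = 1362 W/m².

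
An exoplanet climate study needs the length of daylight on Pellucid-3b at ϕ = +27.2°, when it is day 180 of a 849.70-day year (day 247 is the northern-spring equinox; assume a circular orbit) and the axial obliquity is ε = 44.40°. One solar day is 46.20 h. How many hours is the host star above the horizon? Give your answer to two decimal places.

20.42 h

Solar longitude: L_s = 360° × (180 − 247)/849.70 = -28.386°, i.e. -28.386° + 360° = 331.614°.
sin δ = sin 44.40° × sin 331.614° = -0.33263, so δ = -19.429°.
cos h₀ = −tan ϕ · tan δ = −tan(+27.2°) × tan(-19.429°) = 0.1813, so h₀ = 1.3885 rad = 79.56°.
Daylight = 2h₀/(2π) × 46.20 h = (1.3885/π) × 46.20 = 20.42 h.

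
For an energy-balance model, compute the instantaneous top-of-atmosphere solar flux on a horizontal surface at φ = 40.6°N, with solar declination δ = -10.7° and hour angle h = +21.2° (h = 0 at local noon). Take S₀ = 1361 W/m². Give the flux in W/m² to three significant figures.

782 W/m²

cos θ_z = sin φ sin δ + cos φ cos δ cos h = -0.120827 + 0.695579 = 0.574752.
Flux = S₀ · cos θ_z = 1361 × 0.574752 = 782.2 W/m².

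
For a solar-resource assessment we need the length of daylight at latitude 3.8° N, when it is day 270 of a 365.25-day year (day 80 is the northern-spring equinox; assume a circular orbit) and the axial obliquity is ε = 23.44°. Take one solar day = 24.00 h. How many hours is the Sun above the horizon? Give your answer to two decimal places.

11.97 h

Solar longitude: λ_s = 360° × (270 − 80)/365.25 = 187.269°.
sin δ = sin 23.44° × sin 187.269° = -0.05033, so δ = -2.885°.
cos H₀ = −tan φ · tan δ = −tan(+3.8°) × tan(-2.885°) = 0.0033, so H₀ = 1.5674 rad = 89.81°.
Daylight = 2H₀/(2π) × 24.00 h = (1.5674/π) × 24.00 = 11.97 h.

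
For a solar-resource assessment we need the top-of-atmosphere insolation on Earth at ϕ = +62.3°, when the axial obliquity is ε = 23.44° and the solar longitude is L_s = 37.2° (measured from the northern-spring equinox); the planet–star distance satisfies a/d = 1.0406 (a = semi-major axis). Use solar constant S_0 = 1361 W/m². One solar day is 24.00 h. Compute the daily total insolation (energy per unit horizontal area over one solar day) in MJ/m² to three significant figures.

Solar declination: sin δ = sin ε · sin L_s = sin 23.44° × sin 37.2° = 0.24050, so δ = +13.916°.
cos h₀ = −tan(+62.3°) tan(+13.916°) = -0.4719, h₀ = 2.0623 rad.
Bracket: h₀ sin ϕ sin δ + cos ϕ cos δ sin h₀ = 2.0623×0.88539×0.24050 + 0.46484×0.97065×0.88163 = 0.439139 + 0.397789 = 0.836928.
Inverse-square distance factor (a/d)² = 1.0406² = 1.082848.
Q̄ = (S_0/π) × 1.082848 × [bracket] = (1361/π) × 1.082848 × 0.836928 = 392.61 W/m².
Daily total = Q̄ × 24.00 h × 3600 s/h = 392.61 × 24.00 × 3600 / 10⁶ = 33.92 MJ/m².

33.9 MJ/m²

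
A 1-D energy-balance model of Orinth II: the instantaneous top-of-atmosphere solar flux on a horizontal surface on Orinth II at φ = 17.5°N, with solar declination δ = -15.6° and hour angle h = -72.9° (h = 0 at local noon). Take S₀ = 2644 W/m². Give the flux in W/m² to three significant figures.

500 W/m²

cos θ_z = sin φ sin δ + cos φ cos δ cos h = -0.080866 + 0.270101 = 0.189235.
Flux = S₀ · cos θ_z = 2644 × 0.189235 = 500.3 W/m².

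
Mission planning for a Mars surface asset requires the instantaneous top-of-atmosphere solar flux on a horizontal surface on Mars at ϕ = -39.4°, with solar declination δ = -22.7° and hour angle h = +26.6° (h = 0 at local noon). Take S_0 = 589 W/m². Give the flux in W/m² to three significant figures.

520 W/m²

cos θ_z = sin ϕ sin δ + cos ϕ cos δ cos h = 0.244946 + 0.637421 = 0.882367.
Flux = S_0 · cos θ_z = 589 × 0.882367 = 519.7 W/m².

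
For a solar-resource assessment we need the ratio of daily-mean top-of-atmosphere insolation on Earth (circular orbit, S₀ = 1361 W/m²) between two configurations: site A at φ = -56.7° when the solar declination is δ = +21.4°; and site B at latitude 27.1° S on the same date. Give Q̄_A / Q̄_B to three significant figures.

Q̄_A / Q̄_B ≈ 0.216

— Configuration A (φ=-56.7°):
cos H₀ = −tan(-56.7°) tan(+21.400°) = 0.5966, H₀ = 0.9315 rad.
Bracket: H₀ sin φ sin δ + cos φ cos δ sin H₀ = 0.9315×-0.83581×0.36488 + 0.54902×0.93106×0.80254 = -0.284080 + 0.410235 = 0.126155.
Q̄ = (S₀/π) × [bracket] = (1361/π) × 0.126155 = 54.653 W/m².
— Configuration B (φ=-27.1°):
cos H₀ = −tan(-27.1°) tan(+21.400°) = 0.2005, H₀ = 1.3689 rad.
Bracket: H₀ sin φ sin δ + cos φ cos δ sin H₀ = 1.3689×-0.45554×0.36488 + 0.89021×0.93106×0.97968 = -0.227535 + 0.811997 = 0.584462.
Q̄ = (S₀/π) × [bracket] = (1361/π) × 0.584462 = 253.20 W/m².
Ratio Q̄_A / Q̄_B = 54.653 / 253.20 = 0.2158.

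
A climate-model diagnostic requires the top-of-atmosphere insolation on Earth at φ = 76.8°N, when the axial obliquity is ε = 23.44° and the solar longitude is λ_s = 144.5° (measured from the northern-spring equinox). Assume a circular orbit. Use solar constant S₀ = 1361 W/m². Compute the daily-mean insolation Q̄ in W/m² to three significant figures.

Solar declination: sin δ = sin ε · sin λ_s = sin 23.44° × sin 144.5° = 0.23100, so δ = +13.356°.
cos H₀ = −tan(+76.8°) tan(+13.356°) = -1.0122 ≤ −1 ⇒ polar day, H₀ = π.
Bracket: H₀ sin φ sin δ + cos φ cos δ sin H₀ = 3.1416×0.97358×0.23100 + 0.22835×0.97295×0.00000 = 0.706536 + 0.000000 = 0.706536.
Q̄ = (S₀/π) × [bracket] = (1361/π) × 0.706536 = 306.1 W/m².

Q̄ ≈ 306 W/m²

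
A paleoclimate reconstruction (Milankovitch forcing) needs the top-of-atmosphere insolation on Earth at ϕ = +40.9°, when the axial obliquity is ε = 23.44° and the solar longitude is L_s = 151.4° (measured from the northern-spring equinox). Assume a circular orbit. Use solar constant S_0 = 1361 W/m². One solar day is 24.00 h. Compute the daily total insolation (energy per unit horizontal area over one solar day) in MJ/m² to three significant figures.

Solar declination: sin δ = sin ε · sin L_s = sin 23.44° × sin 151.4° = 0.19042, so δ = +10.977°.
cos h₀ = −tan(+40.9°) tan(+10.977°) = -0.1680, h₀ = 1.7396 rad.
Bracket: h₀ sin ϕ sin δ + cos ϕ cos δ sin h₀ = 1.7396×0.65474×0.19042 + 0.75585×0.98170×0.98578 = 0.216886 + 0.731466 = 0.948352.
Q̄ = (S_0/π) × [bracket] = (1361/π) × 0.948352 = 410.84 W/m².
Daily total = Q̄ × 24.00 h × 3600 s/h = 410.84 × 24.00 × 3600 / 10⁶ = 35.50 MJ/m².

35.5 MJ/m²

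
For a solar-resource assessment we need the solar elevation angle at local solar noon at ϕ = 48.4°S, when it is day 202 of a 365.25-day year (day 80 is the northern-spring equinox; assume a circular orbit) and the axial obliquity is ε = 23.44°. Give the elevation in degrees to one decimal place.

21.5°

Solar longitude: L_s = 360° × (202 − 80)/365.25 = 120.246°.
sin δ = sin 23.44° × sin 120.246° = 0.34364, so δ = +20.099°.
At local noon the hour angle is zero, so the zenith angle equals |ϕ − δ| = |-48.4° − (+20.099°)| = 68.499°.
Elevation = 90° − 68.499° = 21.5°.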